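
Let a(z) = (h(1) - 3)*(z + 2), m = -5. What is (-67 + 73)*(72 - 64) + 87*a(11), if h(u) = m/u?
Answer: -9000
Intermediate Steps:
h(u) = -5/u
a(z) = -16 - 8*z (a(z) = (-5/1 - 3)*(z + 2) = (-5*1 - 3)*(2 + z) = (-5 - 3)*(2 + z) = -8*(2 + z) = -16 - 8*z)
(-67 + 73)*(72 - 64) + 87*a(11) = (-67 + 73)*(72 - 64) + 87*(-16 - 8*11) = 6*8 + 87*(-16 - 88) = 48 + 87*(-104) = 48 - 9048 = -9000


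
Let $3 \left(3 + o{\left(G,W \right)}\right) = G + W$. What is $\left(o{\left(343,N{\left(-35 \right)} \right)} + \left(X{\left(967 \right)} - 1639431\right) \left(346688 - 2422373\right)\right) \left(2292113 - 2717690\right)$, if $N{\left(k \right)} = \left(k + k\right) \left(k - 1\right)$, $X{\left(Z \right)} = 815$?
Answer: $-1447494049114046506$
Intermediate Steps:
$N{\left(k \right)} = 2 k \left(-1 + k\right)$
$o{\left(G,W \right)} = -3 + \frac{G}{3} + \frac{W}{3}$ ($o{\left(G,W \right)} = -3 + \frac{G + W}{3} = -3 + \left(\frac{G}{3} + \frac{W}{3}\right) = -3 + \frac{G}{3} + \frac{W}{3}$)
$\left(o{\left(343,N{\left(-35 \right)} \right)} + \left(X{\left(967 \right)} - 1639431\right) \left(346688 - 2422373\right)\right) \left(2292113 - 2717690\right) = \left(\left(-3 + \frac{1}{3} \cdot 343 + \frac{2 \left(-35\right) \left(-1 - 35\right)}{3}\right) + \left(815 - 1639431\right) \left(346688 - 2422373\right)\right) \left(2292113 - 2717690\right) = \left(\left(-3 + \frac{343}{3} + \frac{2 \left(-35\right) \left(-36\right)}{3}\right) - -3401250651960\right) \left(-425577\right) = \left(\left(-3 + \frac{343}{3} + \frac{1}{3} \cdot 2520\right) + 3401250651960\right) \left(-425577\right) = \left(\left(-3 + \frac{343}{3} + 840\right) + 3401250651960\right) \left(-425577\right) = \left(\frac{2854}{3} + 3401250651960\right) \left(-425577\right) = \frac{10203751958734}{3} \left(-425577\right) = -1447494049114046506$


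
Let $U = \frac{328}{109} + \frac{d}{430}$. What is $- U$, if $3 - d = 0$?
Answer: $- \frac{141367}{46870} \approx -3.0162$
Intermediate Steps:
$d = 3$ ($d = 3 - 0 = 3 + 0 = 3$)
$U = \frac{141367}{46870}$ ($U = \frac{328}{109} + \frac{3}{430} = \frac{141367}{46870} \approx 3.0162$)
$- U = \left(-1\right) \frac{141367}{46870} = - \frac{141367}{46870}$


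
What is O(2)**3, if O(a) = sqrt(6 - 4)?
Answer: 2*sqrt(2) ≈ 2.8284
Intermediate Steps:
O(a) = sqrt(2)
O(2)**3 = (sqrt(2))**3 = 2*sqrt(2)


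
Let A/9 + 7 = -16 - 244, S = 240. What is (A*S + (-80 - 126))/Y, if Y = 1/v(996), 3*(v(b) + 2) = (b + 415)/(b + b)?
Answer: 36634801/36 ≈ 1.0176e+6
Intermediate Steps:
v(b) = -2 + (415 + b)/(6*b) (v(b) = -2 + ((b + 415)/(b + b))/3 = -2 + ((415 + b)/((2*b)))/3 = -2 + ((415 + b)*(1/(2*b)))/3 = -2 + ((415 + b)/(2*b))/3 = -2 + (415 + b)/(6*b))
A = -2403 (A = -63 + 9*(-16 - 244) = -63 + 9*(-260) = -63 - 2340 = -2403)
Y = -72/127 (Y = 1/((⅙)*(415 - 11*996)/996) = 1/((⅙)*(1/996)*(415 - 10956)) = 1/((⅙)*(1/996)*(-10541)) = 1/(-127/72) = -72/127 ≈ -0.56693)
(A*S + (-80 - 126))/Y = (-2403*240 + (-80 - 126))/(-72/127) = (-576720 - 206)*(-127/72) = -576926*(-127/72) = 36634801/36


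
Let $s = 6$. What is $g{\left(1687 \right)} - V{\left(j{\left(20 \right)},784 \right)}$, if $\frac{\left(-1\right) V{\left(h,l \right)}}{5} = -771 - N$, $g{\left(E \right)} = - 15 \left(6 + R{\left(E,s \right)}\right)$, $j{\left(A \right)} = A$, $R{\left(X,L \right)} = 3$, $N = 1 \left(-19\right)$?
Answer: $-3895$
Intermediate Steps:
$N = -19$
$g{\left(E \right)} = -135$ ($g{\left(E \right)} = - 15 \left(6 + 3\right) = \left(-15\right) 9 = -135$)
$V{\left(h,l \right)} = 3760$ ($V{\left(h,l \right)} = - 5 \left(-771 - -19\right) = - 5 \left(-771 + 19\right) = \left(-5\right) \left(-752\right) = 3760$)
$g{\left(1687 \right)} - V{\left(j{\left(20 \right)},784 \right)} = -135 - 3760 = -3895$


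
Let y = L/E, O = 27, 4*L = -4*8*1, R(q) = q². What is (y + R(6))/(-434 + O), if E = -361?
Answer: -13004/146927 ≈ -0.088507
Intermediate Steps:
L = -8 (L = (-4*8*1)/4 = (-32*1)/4 = (¼)*(-32) = -8)
y = 8/361 (y = -8/(-361) = -8*(-1/361) = 8/361 ≈ 0.022161)
(y + R(6))/(-434 + O) = (8/361 + 6²)/(-434 + 27) = (8/361 + 36)/(-407) = (13004/361)*(-1/407) = -13004/146927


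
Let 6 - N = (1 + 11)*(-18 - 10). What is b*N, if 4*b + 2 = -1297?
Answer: -222129/2 ≈ -1.1106e+5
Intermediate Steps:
b = -1299/4 (b = -½ + (¼)*(-1297) = -½ - 1297/4 = -1299/4 ≈ -324.75)
N = 342 (N = 6 - (1 + 11)*(-18 - 10) = 6 - 12*(-28) = 6 - 1*(-336) = 6 + 336 = 342)
b*N = -1299/4*342 = -222129/2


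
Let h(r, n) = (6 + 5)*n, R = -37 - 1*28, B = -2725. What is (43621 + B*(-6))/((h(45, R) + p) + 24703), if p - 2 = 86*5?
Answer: 59971/24420 ≈ 2.4558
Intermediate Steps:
R = -65 (R = -37 - 28 = -65)
h(r, n) = 11*n
p = 432 (p = 2 + 86*5 = 2 + 430 = 432)
(43621 + B*(-6))/((h(45, R) + p) + 24703) = (43621 - 2725*(-6))/((11*(-65) + 432) + 24703) = (43621 + 16350)/((-715 + 432) + 24703) = 59971/(-283 + 24703) = 59971/24420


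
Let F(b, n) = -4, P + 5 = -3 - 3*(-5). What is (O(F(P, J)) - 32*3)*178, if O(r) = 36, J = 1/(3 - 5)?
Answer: -10680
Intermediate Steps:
J = -½ (J = 1/(-2) = -½ ≈ -0.50000)
P = 7 (P = -5 + (-3 - 3*(-5)) = -5 + (-3 - 1*(-15)) = -5 + (-3 + 15) = -5 + 12 = 7)
(O(F(P, J)) - 32*3)*178 = (36 - 32*3)*178 = (36 - 96)*178 = -60*178 = -10680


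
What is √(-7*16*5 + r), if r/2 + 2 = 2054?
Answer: 2*√886 ≈ 59.531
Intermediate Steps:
r = 4104 (r = -4 + 2*2054 = -4 + 4108 = 4104)
√(-7*16*5 + r) = √(-7*16*5 + 4104) = √(-112*5 + 4104) = √(-560 + 4104) = √3544 = 2*√886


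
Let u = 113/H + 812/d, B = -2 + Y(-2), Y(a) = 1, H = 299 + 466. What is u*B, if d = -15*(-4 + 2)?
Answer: -20819/765 ≈ -27.214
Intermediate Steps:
H = 765
d = 30 (d = -15*(-2) = 30)
B = -1 (B = -2 + 1 = -1)
u = 20819/765 (u = 113/765 + 812/30 = 113*(1/765) + 812*(1/30) = 113/765 + 406/15 = 20819/765 ≈ 27.214)
u*B = (20819/765)*(-1) = -20819/765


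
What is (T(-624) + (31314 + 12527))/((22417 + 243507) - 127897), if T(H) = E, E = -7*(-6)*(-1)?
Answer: 43799/138027 ≈ 0.31732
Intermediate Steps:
E = -42 (E = 42*(-1) = -42)
T(H) = -42
(T(-624) + (31314 + 12527))/((22417 + 243507) - 127897) = (-42 + (31314 + 12527))/((22417 + 243507) - 127897) = (-42 + 43841)/(265924 - 127897) = 43799/138027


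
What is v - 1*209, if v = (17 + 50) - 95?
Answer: -237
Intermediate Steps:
v = -28 (v = 67 - 95 = -28)
v - 1*209 = -28 - 1*209 = -28 - 209 = -237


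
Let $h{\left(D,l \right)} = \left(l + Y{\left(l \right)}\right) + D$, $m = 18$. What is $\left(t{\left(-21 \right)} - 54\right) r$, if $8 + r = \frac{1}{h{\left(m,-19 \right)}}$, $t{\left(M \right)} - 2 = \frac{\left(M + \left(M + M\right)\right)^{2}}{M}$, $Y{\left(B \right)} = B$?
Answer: $\frac{38801}{20} \approx 1940.1$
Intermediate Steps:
$h{\left(D,l \right)} = D + 2 l$ ($h{\left(D,l \right)} = \left(l + l\right) + D = 2 l + D = D + 2 l$)
$t{\left(M \right)} = 2 + 9 M$ ($t{\left(M \right)} = 2 + \frac{\left(M + \left(M + M\right)\right)^{2}}{M} = 2 + \frac{\left(M + 2 M\right)^{2}}{M} = 2 + \frac{\left(3 M\right)^{2}}{M} = 2 + \frac{9 M^{2}}{M} = 2 + 9 M$)
$r = - \frac{161}{20}$ ($r = -8 + \frac{1}{18 + 2 \left(-19\right)} = -8 + \frac{1}{18 - 38} = -8 + \frac{1}{-20} = -8 - \frac{1}{20} = - \frac{161}{20} \approx -8.05$)
$\left(t{\left(-21 \right)} - 54\right) r = \left(\left(2 + 9 \left(-21\right)\right) - 54\right) \left(- \frac{161}{20}\right) = \left(\left(2 - 189\right) - 54\right) \left(- \frac{161}{20}\right) = \left(-187 - 54\right) \left(- \frac{161}{20}\right) = \left(-241\right) \left(- \frac{161}{20}\right) = \frac{38801}{20}$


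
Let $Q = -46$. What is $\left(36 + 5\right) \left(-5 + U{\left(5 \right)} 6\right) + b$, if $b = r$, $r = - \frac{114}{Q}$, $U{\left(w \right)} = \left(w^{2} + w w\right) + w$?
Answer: $\frac{306532}{23} \approx 13327.0$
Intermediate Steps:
$U{\left(w \right)} = w + 2 w^{2}$ ($U{\left(w \right)} = \left(w^{2} + w^{2}\right) + w = 2 w^{2} + w = w + 2 w^{2}$)
$r = \frac{57}{23}$ ($r = - \frac{114}{-46} = \left(-114\right) \left(- \frac{1}{46}\right) = \frac{57}{23} \approx 2.4783$)
$b = \frac{57}{23} \approx 2.4783$
$\left(36 + 5\right) \left(-5 + U{\left(5 \right)} 6\right) + b = \left(36 + 5\right) \left(-5 + 5 \left(1 + 2 \cdot 5\right) 6\right) + \frac{57}{23} = 41 \left(-5 + 5 \left(1 + 10\right) 6\right) + \frac{57}{23} = 41 \left(-5 + 5 \cdot 11 \cdot 6\right) + \frac{57}{23} = 41 \left(-5 + 55 \cdot 6\right) + \frac{57}{23} = 41 \left(-5 + 330\right) + \frac{57}{23} = 41 \cdot 325 + \frac{57}{23} = 13325 + \frac{57}{23} = \frac{306532}{23}$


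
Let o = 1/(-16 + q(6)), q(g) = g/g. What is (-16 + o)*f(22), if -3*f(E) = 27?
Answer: 723/5 ≈ 144.60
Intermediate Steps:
q(g) = 1
o = -1/15 (o = 1/(-16 + 1) = 1/(-15) = -1/15 ≈ -0.066667)
f(E) = -9 (f(E) = -⅓*27 = -9)
(-16 + o)*f(22) = (-16 - 1/15)*(-9) = -241/15*(-9) = 723/5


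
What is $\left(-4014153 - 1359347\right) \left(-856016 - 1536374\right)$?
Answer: $12855507665000$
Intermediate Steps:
$\left(-4014153 - 1359347\right) \left(-856016 - 1536374\right) = \left(-5373500\right) \left(-2392390\right) = 12855507665000$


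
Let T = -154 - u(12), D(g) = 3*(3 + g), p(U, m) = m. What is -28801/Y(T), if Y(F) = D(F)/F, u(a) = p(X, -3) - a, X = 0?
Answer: -4003339/408 ≈ -9812.1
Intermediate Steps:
u(a) = -3 - a
D(g) = 9 + 3*g
T = -139 (T = -154 - (-3 - 1*12) = -154 - (-3 - 12) = -154 - 1*(-15) = -154 + 15 = -139)
Y(F) = (9 + 3*F)/F
-28801/Y(T) = -28801/(3 + 9/(-139)) = -28801/(3 + 9*(-1/139)) = -28801/(3 - 9/139) = -28801/408/139 = -28801*139/408 = -4003339/408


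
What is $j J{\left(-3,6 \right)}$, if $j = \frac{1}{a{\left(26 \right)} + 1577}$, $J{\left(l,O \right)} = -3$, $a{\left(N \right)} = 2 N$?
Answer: $- \frac{1}{543} \approx -0.0018416$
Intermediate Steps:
$j = \frac{1}{1629}$ ($j = \frac{1}{2 \cdot 26 + 1577} = \frac{1}{52 + 1577} = \frac{1}{1629} \approx 0.00061387$)
$j J{\left(-3,6 \right)} = \frac{1}{1629} \left(-3\right) = - \frac{1}{543}$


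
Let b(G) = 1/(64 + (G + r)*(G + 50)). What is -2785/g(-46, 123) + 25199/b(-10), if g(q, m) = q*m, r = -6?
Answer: -82123739807/5658 ≈ -1.4515e+7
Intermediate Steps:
g(q, m) = m*q
b(G) = 1/(64 + (-6 + G)*(50 + G)) (b(G) = 1/(64 + (G - 6)*(G + 50)) = 1/(64 + (-6 + G)*(50 + G)))
-2785/g(-46, 123) + 25199/b(-10) = -2785/(123*(-46)) + 25199/(1/(-236 + (-10)**2 + 44*(-10))) = -2785/(-5658) + 25199/(1/(-236 + 100 - 440)) = -2785*(-1/5658) + 25199/(1/(-576)) = 2785/5658 + 25199/(-1/576) = 2785/5658 + 25199*(-576) = 2785/5658 - 14514624 = -82123739807/5658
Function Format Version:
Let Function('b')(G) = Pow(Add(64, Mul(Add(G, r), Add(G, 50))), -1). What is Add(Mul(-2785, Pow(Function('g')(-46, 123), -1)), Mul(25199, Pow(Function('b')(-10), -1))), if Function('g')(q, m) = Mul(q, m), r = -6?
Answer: Rational(-82123739807, 5658) ≈ -1.4515e+7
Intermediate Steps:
Function('g')(q, m) = Mul(m, q)
Function('b')(G) = Pow(Add(64, Mul(Add(-6, G), Add(50, G))), -1) (Function('b')(G) = Pow(Add(64, Mul(Add(G, -6), Add(G, 50))), -1) = Pow(Add(64, Mul(Add(-6, G), Add(50, G))), -1))
Add(Mul(-2785, Pow(Function('g')(-46, 123), -1)), Mul(25199, Pow(Function('b')(-10), -1))) = Add(Mul(-2785, Pow(Mul(123, -46), -1)), Mul(25199, Pow(Pow(Add(-236, Pow(-10, 2), Mul(44, -10)), -1), -1))) = Add(Mul(-2785, Pow(-5658, -1)), Mul(25199, Pow(Pow(Add(-236, 100, -440), -1), -1))) = Add(Mul(-2785, Rational(-1, 5658)), Mul(25199, Pow(Pow(-576, -1), -1))) = Add(Rational(2785, 5658), Mul(25199, Pow(Rational(-1, 576), -1))) = Add(Rational(2785, 5658), Mul(25199, -576)) = Add(Rational(2785, 5658), -14514624) = Rational(-82123739807, 5658)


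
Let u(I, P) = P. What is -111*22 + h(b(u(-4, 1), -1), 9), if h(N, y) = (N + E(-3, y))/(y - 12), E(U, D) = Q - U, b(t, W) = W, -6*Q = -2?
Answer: -21985/9 ≈ -2442.8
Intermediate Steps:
Q = ⅓ (Q = -⅙*(-2) = ⅓ ≈ 0.33333)
E(U, D) = ⅓ - U
h(N, y) = (10/3 + N)/(-12 + y) (h(N, y) = (N + (⅓ - 1*(-3)))/(y - 12) = (N + (⅓ + 3))/(-12 + y) = (N + 10/3)/(-12 + y) = (10/3 + N)/(-12 + y))
-111*22 + h(b(u(-4, 1), -1), 9) = -111*22 + (10/3 - 1)/(-12 + 9) = -2442 + (7/3)/(-3) = -2442 - ⅓*7/3 = -2442 - 7/9 = -21985/9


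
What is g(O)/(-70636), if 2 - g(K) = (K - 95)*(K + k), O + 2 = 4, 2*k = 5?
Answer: -841/141272 ≈ -0.0059531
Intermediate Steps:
k = 5/2 (k = (½)*5 = 5/2 ≈ 2.5000)
O = 2 (O = -2 + 4 = 2)
g(K) = 2 - (-95 + K)*(5/2 + K) (g(K) = 2 - (K - 95)*(K + 5/2) = 2 - (-95 + K)*(5/2 + K))
g(O)/(-70636) = (479/2 - 1*2² + (185/2)*2)/(-70636) = (479/2 - 1*4 + 185)*(-1/70636) = (479/2 - 4 + 185)*(-1/70636) = (841/2)*(-1/70636) = -841/141272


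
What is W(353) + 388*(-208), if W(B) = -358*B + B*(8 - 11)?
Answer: -208137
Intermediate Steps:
W(B) = -361*B (W(B) = -358*B + B*(-3) = -358*B - 3*B = -361*B)
W(353) + 388*(-208) = -361*353 + 388*(-208) = -127433 - 80704 = -208137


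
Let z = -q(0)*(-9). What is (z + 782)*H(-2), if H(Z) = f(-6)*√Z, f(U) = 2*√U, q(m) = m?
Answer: -3128*√3 ≈ -5417.9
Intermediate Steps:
z = 0 (z = -1*0*(-9) = 0*(-9) = 0)
H(Z) = 2*I*√6*√Z (H(Z) = (2*√(-6))*√Z = (2*(I*√6))*√Z = (2*I*√6)*√Z = 2*I*√6*√Z)
(z + 782)*H(-2) = (0 + 782)*(2*I*√6*√(-2)) = 782*(2*I*√6*(I*√2)) = 782*(-4*√3) = -3128*√3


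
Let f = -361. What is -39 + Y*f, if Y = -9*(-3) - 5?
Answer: -7981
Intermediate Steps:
Y = 22 (Y = 27 - 5 = 22)
-39 + Y*f = -39 + 22*(-361) = -39 - 7942 = -7981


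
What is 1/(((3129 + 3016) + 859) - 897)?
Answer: 1/6107 ≈ 0.00016375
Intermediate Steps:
1/(((3129 + 3016) + 859) - 897) = 1/((6145 + 859) - 897) = 1/(7004 - 897) = 1/6107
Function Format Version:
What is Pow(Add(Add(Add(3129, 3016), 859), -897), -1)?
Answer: Rational(1, 6107) ≈ 0.00016375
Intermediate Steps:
Pow(Add(Add(Add(3129, 3016), 859), -897), -1) = Pow(Add(Add(6145, 859), -897), -1) = Pow(Add(7004, -897), -1) = Pow(6107, -1) = Rational(1, 6107)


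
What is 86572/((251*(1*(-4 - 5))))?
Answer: -86572/2259 ≈ -38.323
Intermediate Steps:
86572/((251*(1*(-4 - 5)))) = 86572/((251*(1*(-9)))) = 86572/((251*(-9))) = 86572/(-2259) = 86572*(-1/2259) = -86572/2259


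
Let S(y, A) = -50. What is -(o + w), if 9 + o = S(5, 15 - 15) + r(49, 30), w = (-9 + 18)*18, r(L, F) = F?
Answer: -133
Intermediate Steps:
w = 162 (w = 9*18 = 162)
o = -29 (o = -9 + (-50 + 30) = -9 - 20 = -29)
-(o + w) = -(-29 + 162) = -1*133 = -133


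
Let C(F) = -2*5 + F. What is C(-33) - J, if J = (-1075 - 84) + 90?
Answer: 1026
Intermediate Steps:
C(F) = -10 + F
J = -1069 (J = -1159 + 90 = -1069)
C(-33) - J = (-10 - 33) - 1*(-1069) = -43 + 1069 = 1026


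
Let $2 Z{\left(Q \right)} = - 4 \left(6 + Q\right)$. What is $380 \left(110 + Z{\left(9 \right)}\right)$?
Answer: $30400$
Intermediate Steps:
$Z{\left(Q \right)} = -12 - 2 Q$ ($Z{\left(Q \right)} = \frac{\left(-4\right) \left(6 + Q\right)}{2} = \frac{-24 - 4 Q}{2} = -12 - 2 Q$)
$380 \left(110 + Z{\left(9 \right)}\right) = 380 \left(110 - 30\right) = 380 \cdot 80 = 30400$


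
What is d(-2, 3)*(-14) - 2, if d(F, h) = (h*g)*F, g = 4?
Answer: 334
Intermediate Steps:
d(F, h) = 4*F*h (d(F, h) = (h*4)*F = (4*h)*F = 4*F*h)
d(-2, 3)*(-14) - 2 = (4*(-2)*3)*(-14) - 2 = -24*(-14) - 2 = 336 - 2 = 334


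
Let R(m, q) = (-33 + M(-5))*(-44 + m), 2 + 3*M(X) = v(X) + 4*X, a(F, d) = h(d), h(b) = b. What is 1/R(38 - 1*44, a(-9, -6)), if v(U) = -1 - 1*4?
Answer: 1/2100 ≈ 0.00047619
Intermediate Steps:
a(F, d) = d
v(U) = -5 (v(U) = -1 - 4 = -5)
M(X) = -7/3 + 4*X/3 (M(X) = -2/3 + (-5 + 4*X)/3 = -2/3 + (-5/3 + 4*X/3) = -7/3 + 4*X/3)
R(m, q) = 1848 - 42*m (R(m, q) = (-33 + (-7/3 + (4/3)*(-5)))*(-44 + m) = (-33 + (-7/3 - 20/3))*(-44 + m) = (-33 - 9)*(-44 + m) = -42*(-44 + m) = 1848 - 42*m)
1/R(38 - 1*44, a(-9, -6)) = 1/(1848 - 42*(38 - 1*44)) = 1/(1848 - 42*(38 - 44)) = 1/(1848 - 42*(-6)) = 1/(1848 + 252) = 1/2100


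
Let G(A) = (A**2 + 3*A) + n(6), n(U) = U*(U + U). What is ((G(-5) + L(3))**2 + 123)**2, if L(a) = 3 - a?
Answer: 46881409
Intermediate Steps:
n(U) = 2*U**2 (n(U) = U*(2*U) = 2*U**2)
G(A) = 72 + A**2 + 3*A (G(A) = (A**2 + 3*A) + 2*6**2 = (A**2 + 3*A) + 2*36 = (A**2 + 3*A) + 72 = 72 + A**2 + 3*A)
((G(-5) + L(3))**2 + 123)**2 = (((72 + (-5)**2 + 3*(-5)) + (3 - 1*3))**2 + 123)**2 = (((72 + 25 - 15) + (3 - 3))**2 + 123)**2 = ((82 + 0)**2 + 123)**2 = (82**2 + 123)**2 = (6724 + 123)**2 = 6847**2 = 46881409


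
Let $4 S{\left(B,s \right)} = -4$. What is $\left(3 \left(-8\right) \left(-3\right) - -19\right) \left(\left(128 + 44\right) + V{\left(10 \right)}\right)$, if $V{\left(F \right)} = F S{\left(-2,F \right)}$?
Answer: $14742$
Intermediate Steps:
$S{\left(B,s \right)} = -1$ ($S{\left(B,s \right)} = \frac{1}{4} \left(-4\right) = -1$)
$V{\left(F \right)} = - F$ ($V{\left(F \right)} = F \left(-1\right) = - F$)
$\left(3 \left(-8\right) \left(-3\right) - -19\right) \left(\left(128 + 44\right) + V{\left(10 \right)}\right) = \left(3 \left(-8\right) \left(-3\right) - -19\right) \left(\left(128 + 44\right) - 10\right) = \left(\left(-24\right) \left(-3\right) + 19\right) \left(172 - 10\right) = \left(72 + 19\right) 162 = 91 \cdot 162 = 14742$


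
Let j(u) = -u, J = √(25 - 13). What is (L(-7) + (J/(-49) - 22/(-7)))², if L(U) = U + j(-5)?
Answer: 3148/2401 - 32*√3/343 ≈ 1.1495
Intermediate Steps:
J = 2*√3 (J = √12 = 2*√3 ≈ 3.4641)
L(U) = 5 + U (L(U) = U - 1*(-5) = U + 5 = 5 + U)
(L(-7) + (J/(-49) - 22/(-7)))² = ((5 - 7) + ((2*√3)/(-49) - 22/(-7)))² = (-2 + ((2*√3)*(-1/49) - 22*(-⅐)))² = (-2 + (-2*√3/49 + 22/7))² = (-2 + (22/7 - 2*√3/49))² = (8/7 - 2*√3/49)²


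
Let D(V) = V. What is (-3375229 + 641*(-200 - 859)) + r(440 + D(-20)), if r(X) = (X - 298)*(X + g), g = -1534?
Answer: -4189956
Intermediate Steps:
r(X) = (-1534 + X)*(-298 + X) (r(X) = (X - 298)*(X - 1534) = (-298 + X)*(-1534 + X) = (-1534 + X)*(-298 + X))
(-3375229 + 641*(-200 - 859)) + r(440 + D(-20)) = (-3375229 + 641*(-200 - 859)) + (457132 + (440 - 20)**2 - 1832*(440 - 20)) = (-3375229 + 641*(-1059)) + (457132 + 420**2 - 1832*420) = (-3375229 - 678819) + (457132 + 176400 - 769440) = -4054048 - 135908 = -4189956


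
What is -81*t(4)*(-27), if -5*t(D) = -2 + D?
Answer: -4374/5 ≈ -874.80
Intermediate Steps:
t(D) = ⅖ - D/5 (t(D) = -(-2 + D)/5 = ⅖ - D/5)
-81*t(4)*(-27) = -81*(⅖ - ⅕*4)*(-27) = -81*(⅖ - ⅘)*(-27) = -81*(-⅖)*(-27) = (162/5)*(-27) = -4374/5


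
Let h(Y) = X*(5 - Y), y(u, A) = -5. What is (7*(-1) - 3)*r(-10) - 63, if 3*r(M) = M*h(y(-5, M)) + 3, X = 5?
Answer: 4781/3 ≈ 1593.7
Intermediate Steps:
h(Y) = 25 - 5*Y (h(Y) = 5*(5 - Y) = 25 - 5*Y)
r(M) = 1 + 50*M/3 (r(M) = (M*(25 - 5*(-5)) + 3)/3 = (M*(25 + 25) + 3)/3 = (M*50 + 3)/3 = (50*M + 3)/3 = (3 + 50*M)/3 = 1 + 50*M/3)
(7*(-1) - 3)*r(-10) - 63 = (7*(-1) - 3)*(1 + (50/3)*(-10)) - 63 = (-7 - 3)*(1 - 500/3) - 63 = -10*(-497/3) - 63 = 4970/3 - 63 = 4781/3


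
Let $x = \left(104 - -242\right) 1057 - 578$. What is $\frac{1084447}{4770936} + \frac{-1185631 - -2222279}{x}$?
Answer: $\frac{667720072237}{217759831848} \approx 3.0663$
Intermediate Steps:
$x = 365144$ ($x = \left(104 + 242\right) 1057 - 578 = 346 \cdot 1057 - 578 = 365722 - 578 = 365144$)
$\frac{1084447}{4770936} + \frac{-1185631 - -2222279}{x} = \frac{1084447}{4770936} + \frac{-1185631 - -2222279}{365144} = 1084447 \cdot \frac{1}{4770936} + \left(-1185631 + 2222279\right) \frac{1}{365144} = \frac{1084447}{4770936} + 1036648 \cdot \frac{1}{365144} = \frac{1084447}{4770936} + \frac{129581}{45643} = \frac{667720072237}{217759831848}$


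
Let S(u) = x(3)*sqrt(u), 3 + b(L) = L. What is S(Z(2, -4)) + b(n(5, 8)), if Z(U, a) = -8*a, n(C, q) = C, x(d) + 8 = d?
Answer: 2 - 20*sqrt(2) ≈ -26.284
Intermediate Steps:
x(d) = -8 + d
b(L) = -3 + L
Z(U, a) = -8*a
S(u) = -5*sqrt(u) (S(u) = (-8 + 3)*sqrt(u) = -5*sqrt(u))
S(Z(2, -4)) + b(n(5, 8)) = -5*4*sqrt(2) + (-3 + 5) = -20*sqrt(2) + 2 = 2 - 20*sqrt(2)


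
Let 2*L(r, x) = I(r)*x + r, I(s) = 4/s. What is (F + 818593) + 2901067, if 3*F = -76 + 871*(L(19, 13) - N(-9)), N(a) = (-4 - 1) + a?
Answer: 424861447/114 ≈ 3.7269e+6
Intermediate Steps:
N(a) = -5 + a
L(r, x) = r/2 + 2*x/r (L(r, x) = ((4/r)*x + r)/2 = (4*x/r + r)/2 = (r + 4*x/r)/2 = r/2 + 2*x/r)
F = 820207/114 (F = (-76 + 871*(((1/2)*19 + 2*13/19) - (-5 - 9)))/3 = (-76 + 871*((19/2 + 2*13*(1/19)) - 1*(-14)))/3 = (-76 + 871*((19/2 + 26/19) + 14))/3 = (-76 + 871*(413/38 + 14))/3 = (-76 + 871*(945/38))/3 = (-76 + 823095/38)/3 = (1/3)*(820207/38) = 820207/114 ≈ 7194.8)
(F + 818593) + 2901067 = (820207/114 + 818593) + 2901067 = 94139809/114 + 2901067 = 424861447/114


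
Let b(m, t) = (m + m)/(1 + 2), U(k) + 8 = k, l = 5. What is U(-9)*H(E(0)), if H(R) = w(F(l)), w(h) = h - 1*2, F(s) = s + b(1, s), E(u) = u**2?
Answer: -187/3 ≈ -62.333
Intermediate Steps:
U(k) = -8 + k
b(m, t) = 2*m/3 (b(m, t) = (2*m)/3 = (2*m)*(1/3) = 2*m/3)
F(s) = 2/3 + s (F(s) = s + (2/3)*1 = s + 2/3 = 2/3 + s)
w(h) = -2 + h (w(h) = h - 2 = -2 + h)
H(R) = 11/3 (H(R) = -2 + (2/3 + 5) = -2 + 17/3 = 11/3)
U(-9)*H(E(0)) = (-8 - 9)*(11/3) = -17*11/3 = -187/3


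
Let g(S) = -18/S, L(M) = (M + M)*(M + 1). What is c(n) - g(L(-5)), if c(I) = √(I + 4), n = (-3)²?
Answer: 9/20 + √13 ≈ 4.0555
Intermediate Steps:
n = 9
L(M) = 2*M*(1 + M) (L(M) = (2*M)*(1 + M) = 2*M*(1 + M))
c(I) = √(4 + I)
c(n) - g(L(-5)) = √(4 + 9) - (-18)/(2*(-5)*(1 - 5)) = √13 - (-18)/(2*(-5)*(-4)) = √13 - (-18)/40 = √13 - 1*(-9/20) = √13 + 9/20 = 9/20 + √13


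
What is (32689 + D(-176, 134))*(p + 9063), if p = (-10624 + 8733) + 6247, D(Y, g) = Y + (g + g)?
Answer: 439888239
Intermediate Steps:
D(Y, g) = Y + 2*g
p = 4356 (p = -1891 + 6247 = 4356)
(32689 + D(-176, 134))*(p + 9063) = (32689 + (-176 + 2*134))*(4356 + 9063) = (32689 + (-176 + 268))*13419 = (32689 + 92)*13419 = 32781*13419 = 439888239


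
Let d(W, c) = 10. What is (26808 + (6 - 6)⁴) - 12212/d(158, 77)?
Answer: 127934/5 ≈ 25587.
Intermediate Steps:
(26808 + (6 - 6)⁴) - 12212/d(158, 77) = (26808 + (6 - 6)⁴) - 12212/10 = (26808 + 0⁴) - 12212*⅒ = (26808 + 0) - 6106/5 = 26808 - 6106/5 = 127934/5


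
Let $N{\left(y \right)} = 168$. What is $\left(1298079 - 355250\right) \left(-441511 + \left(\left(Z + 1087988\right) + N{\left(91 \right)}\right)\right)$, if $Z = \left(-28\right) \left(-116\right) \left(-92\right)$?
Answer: $327943268241$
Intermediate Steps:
$Z = -298816$ ($Z = 3248 \left(-92\right) = -298816$)
$\left(1298079 - 355250\right) \left(-441511 + \left(\left(Z + 1087988\right) + N{\left(91 \right)}\right)\right) = \left(1298079 - 355250\right) \left(-441511 + \left(\left(-298816 + 1087988\right) + 168\right)\right) = \left(1298079 - 355250\right) \left(-441511 + \left(789172 + 168\right)\right) = 942829 \left(-441511 + 789340\right) = 942829 \cdot 347829 = 327943268241$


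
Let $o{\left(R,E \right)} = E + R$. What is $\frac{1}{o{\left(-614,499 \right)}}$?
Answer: $- \frac{1}{115} \approx -0.0086956$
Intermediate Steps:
$\frac{1}{o{\left(-614,499 \right)}} = \frac{1}{499 - 614} = \frac{1}{-115} = - \frac{1}{115}$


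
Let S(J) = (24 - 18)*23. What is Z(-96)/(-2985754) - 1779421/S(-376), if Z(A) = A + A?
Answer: -2656456670969/206017026 ≈ -12894.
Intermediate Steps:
Z(A) = 2*A
S(J) = 138 (S(J) = 6*23 = 138)
Z(-96)/(-2985754) - 1779421/S(-376) = (2*(-96))/(-2985754) - 1779421/138 = -192*(-1/2985754) - 1779421*1/138 = 96/1492877 - 1779421/138 = -2656456670969/206017026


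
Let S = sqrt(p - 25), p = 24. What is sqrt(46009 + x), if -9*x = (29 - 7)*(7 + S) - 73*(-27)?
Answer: sqrt(411956 - 22*I)/3 ≈ 213.95 - 0.0057128*I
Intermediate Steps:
S = I (S = sqrt(24 - 25) = sqrt(-1) = I ≈ 1.0*I)
x = -2125/9 - 22*I/9 (x = -((29 - 7)*(7 + I) - 73*(-27))/9 = -(22*(7 + I) + 1971)/9 = -((154 + 22*I) + 1971)/9 = -(2125 + 22*I)/9 = -2125/9 - 22*I/9 ≈ -236.11 - 2.4444*I)
sqrt(46009 + x) = sqrt(46009 + (-2125/9 - 22*I/9)) = sqrt(411956/9 - 22*I/9)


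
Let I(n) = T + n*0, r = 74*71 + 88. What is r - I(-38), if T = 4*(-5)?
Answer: 5362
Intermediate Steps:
T = -20
r = 5342 (r = 5254 + 88 = 5342)
I(n) = -20 (I(n) = -20 + n*0 = -20 + 0 = -20)
r - I(-38) = 5342 - 1*(-20) = 5342 + 20 = 5362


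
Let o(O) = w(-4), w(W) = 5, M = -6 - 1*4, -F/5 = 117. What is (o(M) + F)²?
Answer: 336400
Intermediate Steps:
F = -585 (F = -5*117 = -585)
M = -10 (M = -6 - 4 = -10)
o(O) = 5
(o(M) + F)² = (5 - 585)² = (-580)² = 336400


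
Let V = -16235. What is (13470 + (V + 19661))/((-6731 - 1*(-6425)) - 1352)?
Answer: -8448/829 ≈ -10.191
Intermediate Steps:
(13470 + (V + 19661))/((-6731 - 1*(-6425)) - 1352) = (13470 + (-16235 + 19661))/((-6731 - 1*(-6425)) - 1352) = (13470 + 3426)/((-6731 + 6425) - 1352) = 16896/(-306 - 1352) = 16896/(-1658) = 16896*(-1/1658) = -8448/829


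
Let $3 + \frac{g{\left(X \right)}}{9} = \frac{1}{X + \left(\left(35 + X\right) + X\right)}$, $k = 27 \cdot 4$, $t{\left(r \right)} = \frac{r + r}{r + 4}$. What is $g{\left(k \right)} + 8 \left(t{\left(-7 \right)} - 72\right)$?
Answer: $- \frac{609196}{1077} \approx -565.64$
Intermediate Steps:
$t{\left(r \right)} = \frac{2 r}{4 + r}$
$k = 108$
$g{\left(X \right)} = -27 + \frac{9}{35 + 3 X}$ ($g{\left(X \right)} = -27 + \frac{9}{X + \left(\left(35 + X\right) + X\right)} = -27 + \frac{9}{X + \left(35 + 2 X\right)} = -27 + \frac{9}{35 + 3 X}$)
$g{\left(k \right)} + 8 \left(t{\left(-7 \right)} - 72\right) = \frac{9 \left(-104 - 972\right)}{35 + 3 \cdot 108} + 8 \left(2 \left(-7\right) \frac{1}{4 - 7} - 72\right) = \frac{9 \left(-104 - 972\right)}{35 + 324} + 8 \left(2 \left(-7\right) \frac{1}{-3} - 72\right) = 9 \cdot \frac{1}{359} \left(-1076\right) + 8 \left(2 \left(-7\right) \left(- \frac{1}{3}\right) - 72\right) = 9 \cdot \frac{1}{359} \left(-1076\right) + 8 \left(\frac{14}{3} - 72\right) = - \frac{9684}{359} + 8 \left(- \frac{202}{3}\right) = - \frac{9684}{359} - \frac{1616}{3} = - \frac{609196}{1077}$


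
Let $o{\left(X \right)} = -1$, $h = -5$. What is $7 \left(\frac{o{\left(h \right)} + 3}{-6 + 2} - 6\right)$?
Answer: $- \frac{91}{2} \approx -45.5$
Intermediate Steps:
$7 \left(\frac{o{\left(h \right)} + 3}{-6 + 2} - 6\right) = 7 \left(\frac{-1 + 3}{-6 + 2} - 6\right) = 7 \left(\frac{2}{-4} - 6\right) = 7 \left(2 \left(- \frac{1}{4}\right) - 6\right) = 7 \left(- \frac{1}{2} - 6\right) = 7 \left(- \frac{13}{2}\right) = - \frac{91}{2}$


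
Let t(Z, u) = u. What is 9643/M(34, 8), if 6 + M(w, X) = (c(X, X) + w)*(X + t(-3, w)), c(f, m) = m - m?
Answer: 9643/1422 ≈ 6.7813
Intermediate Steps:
c(f, m) = 0
M(w, X) = -6 + w*(X + w) (M(w, X) = -6 + (0 + w)*(X + w) = -6 + w*(X + w))
9643/M(34, 8) = 9643/(-6 + 34**2 + 8*34) = 9643/(-6 + 1156 + 272) = 9643/1422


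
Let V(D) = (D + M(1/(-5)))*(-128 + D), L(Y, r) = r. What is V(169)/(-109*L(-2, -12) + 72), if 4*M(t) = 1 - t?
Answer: 69413/13800 ≈ 5.0299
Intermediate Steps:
M(t) = ¼ - t/4 (M(t) = (1 - t)/4 = ¼ - t/4)
V(D) = (-128 + D)*(3/10 + D) (V(D) = (D + (¼ - ¼/(-5)))*(-128 + D) = (D + (¼ - ¼*(-⅕)))*(-128 + D) = (D + (¼ + 1/20))*(-128 + D) = (D + 3/10)*(-128 + D) = (3/10 + D)*(-128 + D) = (-128 + D)*(3/10 + D))
V(169)/(-109*L(-2, -12) + 72) = (-192/5 + 169² - 1277/10*169)/(-109*(-12) + 72) = (-192/5 + 28561 - 215813/10)/(1308 + 72) = (69413/10)/1380 = (69413/10)*(1/1380) = 69413/13800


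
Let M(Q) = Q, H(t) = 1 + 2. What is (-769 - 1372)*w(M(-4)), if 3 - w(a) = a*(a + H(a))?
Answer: 2141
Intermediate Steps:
H(t) = 3
w(a) = 3 - a*(3 + a) (w(a) = 3 - a*(a + 3) = 3 - a*(3 + a))
(-769 - 1372)*w(M(-4)) = (-769 - 1372)*(3 - 1*(-4)**2 - 3*(-4)) = -2141*(3 - 1*16 + 12) = -2141*(3 - 16 + 12) = -2141*(-1) = 2141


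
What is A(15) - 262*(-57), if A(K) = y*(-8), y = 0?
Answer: 14934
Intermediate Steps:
A(K) = 0 (A(K) = 0*(-8) = 0)
A(15) - 262*(-57) = 0 - 262*(-57) = 0 + 14934 = 14934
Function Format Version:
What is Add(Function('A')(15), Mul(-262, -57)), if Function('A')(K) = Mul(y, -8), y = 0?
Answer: 14934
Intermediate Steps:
Function('A')(K) = 0 (Function('A')(K) = Mul(0, -8) = 0)
Add(Function('A')(15), Mul(-262, -57)) = Add(0, Mul(-262, -57)) = Add(0, 14934) = 14934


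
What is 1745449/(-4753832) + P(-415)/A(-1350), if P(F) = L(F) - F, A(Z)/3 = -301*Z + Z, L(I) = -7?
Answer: -88282540481/240662745000 ≈ -0.36683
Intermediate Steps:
A(Z) = -900*Z (A(Z) = 3*(-301*Z + Z) = 3*(-300*Z) = -900*Z)
P(F) = -7 - F
1745449/(-4753832) + P(-415)/A(-1350) = 1745449/(-4753832) + (-7 - 1*(-415))/((-900*(-1350))) = 1745449*(-1/4753832) + (-7 + 415)/1215000 = -1745449/4753832 + 408*(1/1215000) = -1745449/4753832 + 17/50625 = -88282540481/240662745000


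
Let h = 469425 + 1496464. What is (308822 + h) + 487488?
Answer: 2762199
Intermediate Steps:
h = 1965889
(308822 + h) + 487488 = (308822 + 1965889) + 487488 = 2274711 + 487488 = 2762199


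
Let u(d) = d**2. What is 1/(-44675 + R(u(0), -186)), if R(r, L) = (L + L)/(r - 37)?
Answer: -37/1652603 ≈ -2.2389e-5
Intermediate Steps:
R(r, L) = 2*L/(-37 + r) (R(r, L) = (2*L)/(-37 + r) = 2*L/(-37 + r))
1/(-44675 + R(u(0), -186)) = 1/(-44675 + 2*(-186)/(-37 + 0**2)) = 1/(-44675 + 2*(-186)/(-37 + 0)) = 1/(-44675 + 2*(-186)/(-37)) = 1/(-44675 + 2*(-186)*(-1/37)) = 1/(-44675 + 372/37) = 1/(-1652603/37) = -37/1652603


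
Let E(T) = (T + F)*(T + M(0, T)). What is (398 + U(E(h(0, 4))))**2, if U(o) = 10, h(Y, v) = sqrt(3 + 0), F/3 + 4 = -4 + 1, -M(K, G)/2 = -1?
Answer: 166464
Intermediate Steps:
M(K, G) = 2 (M(K, G) = -2*(-1) = 2)
F = -21 (F = -12 + 3*(-4 + 1) = -12 + 3*(-3) = -12 - 9 = -21)
h(Y, v) = sqrt(3)
E(T) = (-21 + T)*(2 + T) (E(T) = (T - 21)*(T + 2) = (-21 + T)*(2 + T))
(398 + U(E(h(0, 4))))**2 = (398 + 10)**2 = 408**2 = 166464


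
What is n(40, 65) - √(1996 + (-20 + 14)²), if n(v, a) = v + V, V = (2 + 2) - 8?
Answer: 36 - 4*√127 ≈ -9.0777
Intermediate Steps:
V = -4 (V = 4 - 8 = -4)
n(v, a) = -4 + v (n(v, a) = v - 4 = -4 + v)
n(40, 65) - √(1996 + (-20 + 14)²) = (-4 + 40) - √(1996 + (-20 + 14)²) = 36 - √(1996 + (-6)²) = 36 - √(1996 + 36) = 36 - √2032 = 36 - 4*√127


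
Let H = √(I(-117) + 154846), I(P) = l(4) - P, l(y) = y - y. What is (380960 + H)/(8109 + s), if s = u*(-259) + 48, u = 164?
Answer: -380960/34319 - √154963/34319 ≈ -11.112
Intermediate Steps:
l(y) = 0
s = -42428 (s = 164*(-259) + 48 = -42476 + 48 = -42428)
I(P) = -P (I(P) = 0 - P = -P)
H = √154963 (H = √(-1*(-117) + 154846) = √(117 + 154846) = √154963 ≈ 393.65)
(380960 + H)/(8109 + s) = (380960 + √154963)/(8109 - 42428) = (380960 + √154963)/(-34319) = (380960 + √154963)*(-1/34319) = -380960/34319 - √154963/34319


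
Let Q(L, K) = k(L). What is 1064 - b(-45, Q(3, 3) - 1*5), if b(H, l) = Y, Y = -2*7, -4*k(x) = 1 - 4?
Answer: 1078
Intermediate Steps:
k(x) = ¾ (k(x) = -(1 - 4)/4 = -¼*(-3) = ¾)
Q(L, K) = ¾
Y = -14
b(H, l) = -14
1064 - b(-45, Q(3, 3) - 1*5) = 1064 - 1*(-14) = 1064 + 14 = 1078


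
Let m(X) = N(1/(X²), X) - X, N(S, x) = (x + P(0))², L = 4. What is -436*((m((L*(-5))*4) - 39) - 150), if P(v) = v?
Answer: -2742876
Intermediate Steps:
N(S, x) = x² (N(S, x) = (x + 0)² = x²)
m(X) = X² - X
-436*((m((L*(-5))*4) - 39) - 150) = -436*((((4*(-5))*4)*(-1 + (4*(-5))*4) - 39) - 150) = -436*(((-20*4)*(-1 - 20*4) - 39) - 150) = -436*((-80*(-1 - 80) - 39) - 150) = -436*((-80*(-81) - 39) - 150) = -436*((6480 - 39) - 150) = -436*(6441 - 150) = -436*6291 = -2742876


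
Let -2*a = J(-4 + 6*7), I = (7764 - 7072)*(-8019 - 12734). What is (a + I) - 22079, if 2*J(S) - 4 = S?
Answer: -28766331/2 ≈ -1.4383e+7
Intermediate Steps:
J(S) = 2 + S/2
I = -14361076 (I = 692*(-20753) = -14361076)
a = -21/2 (a = -(2 + (-4 + 6*7)/2)/2 = -(2 + (-4 + 42)/2)/2 = -(2 + (½)*38)/2 = -(2 + 19)/2 = -½*21 = -21/2 ≈ -10.500)
(a + I) - 22079 = (-21/2 - 14361076) - 22079 = -28722173/2 - 22079 = -28766331/2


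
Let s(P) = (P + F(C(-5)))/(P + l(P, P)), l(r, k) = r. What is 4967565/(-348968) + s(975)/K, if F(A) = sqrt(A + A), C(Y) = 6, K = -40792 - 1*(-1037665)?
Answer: -4952031249761/347876777064 + sqrt(3)/971951175 ≈ -14.235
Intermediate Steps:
K = 996873 (K = -40792 + 1037665 = 996873)
F(A) = sqrt(2)*sqrt(A) (F(A) = sqrt(2*A) = sqrt(2)*sqrt(A))
s(P) = (P + 2*sqrt(3))/(2*P) (s(P) = (P + sqrt(2)*sqrt(6))/(P + P) = (P + 2*sqrt(3))/((2*P)) = (P + 2*sqrt(3))*(1/(2*P)) = (P + 2*sqrt(3))/(2*P))
4967565/(-348968) + s(975)/K = 4967565/(-348968) + ((sqrt(3) + (1/2)*975)/975)/996873 = 4967565*(-1/348968) + ((sqrt(3) + 975/2)/975)*(1/996873) = -4967565/348968 + ((975/2 + sqrt(3))/975)*(1/996873) = -4967565/348968 + (1/2 + sqrt(3)/975)*(1/996873) = -4967565/348968 + (1/1993746 + sqrt(3)/971951175) = -4952031249761/347876777064 + sqrt(3)/971951175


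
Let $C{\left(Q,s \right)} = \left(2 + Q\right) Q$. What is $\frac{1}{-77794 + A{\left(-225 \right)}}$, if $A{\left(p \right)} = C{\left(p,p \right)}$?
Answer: $- \frac{1}{27619} \approx -3.6207 \cdot 10^{-5}$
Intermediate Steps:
$C{\left(Q,s \right)} = Q \left(2 + Q\right)$
$A{\left(p \right)} = p \left(2 + p\right)$
$\frac{1}{-77794 + A{\left(-225 \right)}} = \frac{1}{-77794 - 225 \left(2 - 225\right)} = \frac{1}{-77794 - -50175} = \frac{1}{-77794 + 50175} = \frac{1}{-27619} = - \frac{1}{27619}$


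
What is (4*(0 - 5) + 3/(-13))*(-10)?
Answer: 2630/13 ≈ 202.31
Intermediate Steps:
(4*(0 - 5) + 3/(-13))*(-10) = (4*(-5) + 3*(-1/13))*(-10) = (-20 - 3/13)*(-10) = -263/13*(-10) = 2630/13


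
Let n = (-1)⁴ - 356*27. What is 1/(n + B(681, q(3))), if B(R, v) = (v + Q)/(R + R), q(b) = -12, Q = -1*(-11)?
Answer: -1362/13090183 ≈ -0.00010405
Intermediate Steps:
Q = 11
n = -9611 (n = 1 - 9612 = -9611)
B(R, v) = (11 + v)/(2*R) (B(R, v) = (v + 11)/(R + R) = (11 + v)/((2*R)) = (11 + v)*(1/(2*R)) = (11 + v)/(2*R))
1/(n + B(681, q(3))) = 1/(-9611 + (½)*(11 - 12)/681) = 1/(-9611 + (½)*(1/681)*(-1)) = 1/(-9611 - 1/1362) = 1/(-13090183/1362) = -1362/13090183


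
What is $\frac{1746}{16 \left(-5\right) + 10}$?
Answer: $- \frac{873}{35} \approx -24.943$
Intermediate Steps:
$\frac{1746}{16 \left(-5\right) + 10} = \frac{1746}{-80 + 10} = \frac{1746}{-70} = 1746 \left(- \frac{1}{70}\right) = - \frac{873}{35}$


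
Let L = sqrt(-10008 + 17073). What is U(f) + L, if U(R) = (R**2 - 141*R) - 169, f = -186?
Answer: 60653 + 3*sqrt(785) ≈ 60737.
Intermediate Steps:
U(R) = -169 + R**2 - 141*R
L = 3*sqrt(785) (L = sqrt(7065) = 3*sqrt(785) ≈ 84.054)
U(f) + L = (-169 + (-186)**2 - 141*(-186)) + 3*sqrt(785) = (-169 + 34596 + 26226) + 3*sqrt(785) = 60653 + 3*sqrt(785)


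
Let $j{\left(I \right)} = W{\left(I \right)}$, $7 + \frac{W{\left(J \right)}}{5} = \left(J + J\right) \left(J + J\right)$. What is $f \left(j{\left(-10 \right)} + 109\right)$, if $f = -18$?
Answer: $-37332$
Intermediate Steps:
$W{\left(J \right)} = -35 + 20 J^{2}$ ($W{\left(J \right)} = -35 + 5 \left(J + J\right) \left(J + J\right) = -35 + 5 \cdot 2 J 2 J = -35 + 5 \cdot 4 J^{2} = -35 + 20 J^{2}$)
$j{\left(I \right)} = -35 + 20 I^{2}$
$f \left(j{\left(-10 \right)} + 109\right) = - 18 \left(\left(-35 + 20 \left(-10\right)^{2}\right) + 109\right) = - 18 \left(\left(-35 + 20 \cdot 100\right) + 109\right) = - 18 \left(\left(-35 + 2000\right) + 109\right) = - 18 \left(1965 + 109\right) = \left(-18\right) 2074 = -37332$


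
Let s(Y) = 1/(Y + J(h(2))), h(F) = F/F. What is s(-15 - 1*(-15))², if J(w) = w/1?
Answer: 1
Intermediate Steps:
h(F) = 1
J(w) = w (J(w) = w*1 = w)
s(Y) = 1/(1 + Y) (s(Y) = 1/(Y + 1) = 1/(1 + Y))
s(-15 - 1*(-15))² = (1/(1 + (-15 - 1*(-15))))² = (1/(1 + (-15 + 15)))² = (1/(1 + 0))² = (1/1)² = 1² = 1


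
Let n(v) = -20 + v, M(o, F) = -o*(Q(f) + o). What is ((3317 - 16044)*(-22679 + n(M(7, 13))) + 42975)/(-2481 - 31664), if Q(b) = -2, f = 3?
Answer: -289378593/34145 ≈ -8475.0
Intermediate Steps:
M(o, F) = -o*(-2 + o)
((3317 - 16044)*(-22679 + n(M(7, 13))) + 42975)/(-2481 - 31664) = ((3317 - 16044)*(-22679 + (-20 + 7*(2 - 1*7))) + 42975)/(-2481 - 31664) = (-12727*(-22679 + (-20 + 7*(2 - 7))) + 42975)/(-34145) = (-12727*(-22679 + (-20 + 7*(-5))) + 42975)*(-1/34145) = (-12727*(-22679 + (-20 - 35)) + 42975)*(-1/34145) = (-12727*(-22679 - 55) + 42975)*(-1/34145) = (-12727*(-22734) + 42975)*(-1/34145) = (289335618 + 42975)*(-1/34145) = 289378593*(-1/34145) = -289378593/34145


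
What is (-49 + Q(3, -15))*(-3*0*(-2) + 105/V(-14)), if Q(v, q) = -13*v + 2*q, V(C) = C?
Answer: 885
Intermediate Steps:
(-49 + Q(3, -15))*(-3*0*(-2) + 105/V(-14)) = (-49 + (-13*3 + 2*(-15)))*(-3*0*(-2) + 105/(-14)) = (-49 + (-39 - 30))*(0*(-2) + 105*(-1/14)) = (-49 - 69)*(0 - 15/2) = -118*(-15/2) = 885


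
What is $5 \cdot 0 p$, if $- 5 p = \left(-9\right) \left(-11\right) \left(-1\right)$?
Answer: $0$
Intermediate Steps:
$p = \frac{99}{5}$ ($p = - \frac{\left(-9\right) \left(-11\right) \left(-1\right)}{5} = - \frac{99 \left(-1\right)}{5} = \left(- \frac{1}{5}\right) \left(-99\right) = \frac{99}{5} \approx 19.8$)
$5 \cdot 0 p = 5 \cdot 0 \cdot \frac{99}{5} = 0 \cdot \frac{99}{5} = 0$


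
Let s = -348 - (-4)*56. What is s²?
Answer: 15376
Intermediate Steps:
s = -124 (s = -348 - 1*(-224) = -348 + 224 = -124)
s² = (-124)² = 15376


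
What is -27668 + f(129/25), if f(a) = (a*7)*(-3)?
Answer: -694409/25 ≈ -27776.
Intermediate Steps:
f(a) = -21*a (f(a) = (7*a)*(-3) = -21*a)
-27668 + f(129/25) = -27668 - 2709/25 = -694409/25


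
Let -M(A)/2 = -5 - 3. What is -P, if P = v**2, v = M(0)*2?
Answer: -1024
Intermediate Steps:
M(A) = 16 (M(A) = -2*(-5 - 3) = -2*(-8) = 16)
v = 32 (v = 16*2 = 32)
P = 1024 (P = 32**2 = 1024)
-P = -1*1024 = -1024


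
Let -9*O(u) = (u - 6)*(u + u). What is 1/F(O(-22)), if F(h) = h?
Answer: -9/1232 ≈ -0.0073052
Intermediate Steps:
O(u) = -2*u*(-6 + u)/9 (O(u) = -(u - 6)*(u + u)/9 = -(-6 + u)*2*u/9 = -2*u*(-6 + u)/9)
1/F(O(-22)) = 1/((2/9)*(-22)*(6 - 1*(-22))) = 1/((2/9)*(-22)*(6 + 22)) = 1/((2/9)*(-22)*28) = 1/(-1232/9) = -9/1232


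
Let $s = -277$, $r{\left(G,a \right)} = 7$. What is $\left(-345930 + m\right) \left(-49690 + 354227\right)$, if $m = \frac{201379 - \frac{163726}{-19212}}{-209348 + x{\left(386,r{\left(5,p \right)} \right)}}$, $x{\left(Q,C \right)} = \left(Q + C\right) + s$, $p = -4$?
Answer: $- \frac{211738674044759463089}{2009882592} \approx -1.0535 \cdot 10^{11}$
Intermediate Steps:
$x{\left(Q,C \right)} = -277 + C + Q$ ($x{\left(Q,C \right)} = \left(Q + C\right) - 277 = \left(C + Q\right) - 277 = -277 + C + Q$)
$m = - \frac{1934528537}{2009882592}$ ($m = \frac{201379 - \frac{163726}{-19212}}{-209348 + \left(-277 + 7 + 386\right)} = \frac{201379 - - \frac{81863}{9606}}{-209348 + 116} = \frac{201379 + \frac{81863}{9606}}{-209232} = \frac{1934528537}{9606} \left(- \frac{1}{209232}\right) = - \frac{1934528537}{2009882592} \approx -0.96251$)
$\left(-345930 + m\right) \left(-49690 + 354227\right) = \left(-345930 - \frac{1934528537}{2009882592}\right) \left(-49690 + 354227\right) = \left(- \frac{695280619579097}{2009882592}\right) 304537 = - \frac{211738674044759463089}{2009882592}$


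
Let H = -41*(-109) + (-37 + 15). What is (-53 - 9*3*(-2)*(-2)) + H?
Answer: 4286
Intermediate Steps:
H = 4447 (H = 4469 - 22 = 4447)
(-53 - 9*3*(-2)*(-2)) + H = (-53 - 9*3*(-2)*(-2)) + 4447 = (-53 - (-54)*(-2)) + 4447 = (-53 - 9*12) + 4447 = (-53 - 108) + 4447 = -161 + 4447 = 4286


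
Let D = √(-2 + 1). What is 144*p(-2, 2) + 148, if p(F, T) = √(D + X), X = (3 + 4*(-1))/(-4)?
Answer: 148 + 72*√(1 + 4*I) ≈ 263.23 + 89.973*I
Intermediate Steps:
X = ¼ (X = (3 - 4)*(-¼) = -1*(-¼) = ¼ ≈ 0.25000)
D = I (D = √(-1) = I ≈ 1.0*I)
p(F, T) = √(¼ + I) (p(F, T) = √(I + ¼) = √(¼ + I))
144*p(-2, 2) + 148 = 144*(√(1 + 4*I)/2) + 148 = 72*√(1 + 4*I) + 148 = 148 + 72*√(1 + 4*I)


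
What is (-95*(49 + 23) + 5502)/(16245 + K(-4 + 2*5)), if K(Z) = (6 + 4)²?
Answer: -1338/16345 ≈ -0.081860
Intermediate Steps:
K(Z) = 100 (K(Z) = 10² = 100)
(-95*(49 + 23) + 5502)/(16245 + K(-4 + 2*5)) = (-95*(49 + 23) + 5502)/(16245 + 100) = (-95*72 + 5502)/16345 = (-6840 + 5502)*(1/16345) = -1338*1/16345 = -1338/16345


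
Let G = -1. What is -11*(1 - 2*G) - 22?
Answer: -55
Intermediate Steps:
-11*(1 - 2*G) - 22 = -11*(1 - 2*(-1)) - 22 = -11*(1 + 2) - 22 = -11*3 - 22 = -33 - 22 = -55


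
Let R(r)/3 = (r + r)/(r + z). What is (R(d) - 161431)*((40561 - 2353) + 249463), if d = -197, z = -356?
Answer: -25680436485031/553 ≈ -4.6438e+10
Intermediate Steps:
R(r) = 6*r/(-356 + r) (R(r) = 3*((r + r)/(r - 356)) = 3*((2*r)/(-356 + r)) = 3*(2*r/(-356 + r)) = 6*r/(-356 + r))
(R(d) - 161431)*((40561 - 2353) + 249463) = (6*(-197)/(-356 - 197) - 161431)*((40561 - 2353) + 249463) = (6*(-197)/(-553) - 161431)*(38208 + 249463) = (6*(-197)*(-1/553) - 161431)*287671 = (1182/553 - 161431)*287671 = -89270161/553*287671 = -25680436485031/553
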